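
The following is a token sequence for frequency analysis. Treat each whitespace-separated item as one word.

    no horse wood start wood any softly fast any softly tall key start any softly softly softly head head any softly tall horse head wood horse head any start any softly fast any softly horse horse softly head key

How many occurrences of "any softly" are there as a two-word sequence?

6

Scanning the 38 overlapping bigram windows for "any softly":
  position 6–7: any softly
  position 9–10: any softly
  position 14–15: any softly
  position 20–21: any softly
  position 30–31: any softly
  position 33–34: any softly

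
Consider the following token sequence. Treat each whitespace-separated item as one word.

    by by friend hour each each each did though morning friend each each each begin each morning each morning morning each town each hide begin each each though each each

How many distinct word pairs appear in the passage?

21

30 tokens → 29 bigram windows in total.
Repeated bigrams (each contributes count−1 duplicates):
  each each: 6
  begin each: 2
  each morning: 2
  morning each: 2
8 duplicate windows → 29 − 8 = 21 distinct.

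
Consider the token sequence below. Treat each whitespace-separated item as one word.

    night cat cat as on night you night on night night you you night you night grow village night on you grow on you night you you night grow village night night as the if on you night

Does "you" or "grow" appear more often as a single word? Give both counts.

"you" (9 vs 3)

"you": 9 occurrences
"grow": 3 occurrences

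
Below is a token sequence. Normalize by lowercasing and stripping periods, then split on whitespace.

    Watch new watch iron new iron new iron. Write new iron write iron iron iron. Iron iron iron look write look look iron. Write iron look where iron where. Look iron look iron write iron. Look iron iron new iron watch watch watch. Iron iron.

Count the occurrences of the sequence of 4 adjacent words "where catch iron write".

0

Scanning the 42 overlapping 4-gram windows for "where catch iron write":
  (none found)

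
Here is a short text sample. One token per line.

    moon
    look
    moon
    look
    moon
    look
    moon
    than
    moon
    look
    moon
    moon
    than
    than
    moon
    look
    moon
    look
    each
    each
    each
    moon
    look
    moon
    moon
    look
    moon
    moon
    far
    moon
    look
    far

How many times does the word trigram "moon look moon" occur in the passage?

Scanning the 30 overlapping trigram windows for "moon look moon":
  position 1–3: moon look moon
  position 3–5: moon look moon
  position 5–7: moon look moon
  position 9–11: moon look moon
  position 15–17: moon look moon
  position 22–24: moon look moon
  position 25–27: moon look moon

7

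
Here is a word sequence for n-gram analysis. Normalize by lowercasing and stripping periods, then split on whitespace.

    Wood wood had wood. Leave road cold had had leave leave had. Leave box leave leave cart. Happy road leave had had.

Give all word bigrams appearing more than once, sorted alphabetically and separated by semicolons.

had had; had leave; leave had; leave leave

Bigram counts meeting the condition (more than once):
  had had: 2
  had leave: 2
  leave had: 2
  leave leave: 2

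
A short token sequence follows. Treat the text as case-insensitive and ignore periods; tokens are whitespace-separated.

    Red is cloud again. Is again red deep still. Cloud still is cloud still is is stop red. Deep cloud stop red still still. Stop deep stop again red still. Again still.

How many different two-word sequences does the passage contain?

24

32 tokens → 31 bigram windows in total.
Repeated bigrams (each contributes count−1 duplicates):
  again red: 2
  cloud still: 2
  is cloud: 2
  red deep: 2
  red still: 2
  still is: 2
  stop red: 2
7 duplicate windows → 31 − 7 = 24 distinct.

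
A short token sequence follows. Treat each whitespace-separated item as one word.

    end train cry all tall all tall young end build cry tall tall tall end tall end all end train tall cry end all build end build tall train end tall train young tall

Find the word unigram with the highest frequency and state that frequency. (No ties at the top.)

Unigram frequencies (highest first):
  tall: 10
  end: 8
  train: 4
  all: 4
  cry: 3
  build: 3
  … (1 more, each ≤ 2)

"tall", 10 times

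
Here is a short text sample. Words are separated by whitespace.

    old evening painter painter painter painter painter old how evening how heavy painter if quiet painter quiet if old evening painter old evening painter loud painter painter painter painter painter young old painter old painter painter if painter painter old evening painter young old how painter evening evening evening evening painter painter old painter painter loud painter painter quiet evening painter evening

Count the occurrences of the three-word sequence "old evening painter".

Scanning the 60 overlapping trigram windows for "old evening painter":
  position 1–3: old evening painter
  position 19–21: old evening painter
  position 22–24: old evening painter
  position 40–42: old evening painter

4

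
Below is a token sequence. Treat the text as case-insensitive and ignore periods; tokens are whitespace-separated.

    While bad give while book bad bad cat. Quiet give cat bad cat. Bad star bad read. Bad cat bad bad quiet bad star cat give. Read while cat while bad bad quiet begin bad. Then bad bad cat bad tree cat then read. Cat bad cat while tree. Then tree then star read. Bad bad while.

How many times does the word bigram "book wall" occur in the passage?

0

Scanning the 56 overlapping bigram windows for "book wall":
  (none found)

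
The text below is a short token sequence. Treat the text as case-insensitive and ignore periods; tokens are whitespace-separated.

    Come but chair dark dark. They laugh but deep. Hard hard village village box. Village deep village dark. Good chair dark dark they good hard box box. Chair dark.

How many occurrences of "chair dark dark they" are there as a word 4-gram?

Scanning the 26 overlapping 4-gram windows for "chair dark dark they":
  position 3–6: chair dark dark they
  position 20–23: chair dark dark they

2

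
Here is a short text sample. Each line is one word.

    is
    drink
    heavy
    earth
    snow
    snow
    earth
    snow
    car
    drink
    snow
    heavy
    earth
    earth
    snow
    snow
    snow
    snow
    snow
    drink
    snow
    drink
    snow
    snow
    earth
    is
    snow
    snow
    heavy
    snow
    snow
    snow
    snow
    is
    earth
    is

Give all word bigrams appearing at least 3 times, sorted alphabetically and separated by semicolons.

drink snow; earth snow; snow snow

Bigram counts meeting the condition (at least 3 times):
  drink snow: 3
  earth snow: 3
  snow snow: 10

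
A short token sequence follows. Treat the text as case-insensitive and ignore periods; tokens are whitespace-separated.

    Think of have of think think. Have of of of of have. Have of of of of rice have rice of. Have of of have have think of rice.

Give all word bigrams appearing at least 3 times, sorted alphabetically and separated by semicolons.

have of; of have; of of

Bigram counts meeting the condition (at least 3 times):
  have of: 4
  of have: 4
  of of: 7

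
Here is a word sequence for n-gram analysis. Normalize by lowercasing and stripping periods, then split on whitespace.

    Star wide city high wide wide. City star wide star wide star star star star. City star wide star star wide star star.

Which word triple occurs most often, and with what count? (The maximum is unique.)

Trigram frequencies (highest first):
  star wide star: 4
  wide star star: 3
  city star wide: 2
  star star star: 2
  star wide city: 1
  wide city high: 1
  … (8 more, each ≤ 1)

"star wide star", 4 times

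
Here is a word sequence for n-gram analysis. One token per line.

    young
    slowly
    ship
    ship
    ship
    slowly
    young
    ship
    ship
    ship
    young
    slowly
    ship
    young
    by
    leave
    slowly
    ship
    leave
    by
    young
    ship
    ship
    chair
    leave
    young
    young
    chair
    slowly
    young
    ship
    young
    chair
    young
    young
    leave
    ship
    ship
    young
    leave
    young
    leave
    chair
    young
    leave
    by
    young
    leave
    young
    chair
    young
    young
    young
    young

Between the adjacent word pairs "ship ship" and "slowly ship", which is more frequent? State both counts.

"ship ship" (6 vs 3)

"ship ship": 6 occurrences
"slowly ship": 3 occurrences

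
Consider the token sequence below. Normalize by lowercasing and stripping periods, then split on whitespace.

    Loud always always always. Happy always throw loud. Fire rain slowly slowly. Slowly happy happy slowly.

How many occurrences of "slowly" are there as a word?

Scanning the 16 tokens for "slowly":
  position 11: slowly
  position 12: slowly
  position 13: slowly
  position 16: slowly

4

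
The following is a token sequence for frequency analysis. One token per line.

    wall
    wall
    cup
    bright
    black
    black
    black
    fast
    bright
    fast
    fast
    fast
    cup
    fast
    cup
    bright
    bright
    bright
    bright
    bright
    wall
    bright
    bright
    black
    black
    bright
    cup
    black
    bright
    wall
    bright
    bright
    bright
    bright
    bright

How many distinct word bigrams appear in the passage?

17

35 tokens → 34 bigram windows in total.
Repeated bigrams (each contributes count−1 duplicates):
  bright bright: 9
  black black: 3
  black bright: 2
  bright black: 2
  bright wall: 2
  cup bright: 2
  fast cup: 2
  fast fast: 2
  … (1 more repeated)
17 duplicate windows → 34 − 17 = 17 distinct.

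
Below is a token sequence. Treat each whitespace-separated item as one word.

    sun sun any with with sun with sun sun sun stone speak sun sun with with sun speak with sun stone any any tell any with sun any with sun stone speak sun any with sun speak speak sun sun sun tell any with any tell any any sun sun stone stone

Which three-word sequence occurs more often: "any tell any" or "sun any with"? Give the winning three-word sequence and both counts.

"any tell any": 2 occurrences
"sun any with": 3 occurrences

"sun any with" (3 vs 2)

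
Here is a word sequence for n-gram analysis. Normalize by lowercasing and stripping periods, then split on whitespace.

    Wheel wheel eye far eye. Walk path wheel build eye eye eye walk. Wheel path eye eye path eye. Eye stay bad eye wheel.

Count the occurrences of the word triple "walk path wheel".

1

Scanning the 22 overlapping trigram windows for "walk path wheel":
  position 6–8: walk path wheel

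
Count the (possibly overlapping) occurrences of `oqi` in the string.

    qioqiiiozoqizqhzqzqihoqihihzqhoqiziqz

4

Sliding a length-3 window over the 37 characters (35 positions):
  position 3–5: oqi
  position 10–12: oqi
  position 22–24: oqi
  position 31–33: oqi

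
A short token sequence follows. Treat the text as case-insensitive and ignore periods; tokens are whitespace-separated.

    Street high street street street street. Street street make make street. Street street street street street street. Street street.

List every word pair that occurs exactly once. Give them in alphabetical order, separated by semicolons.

high street; make make; make street; street high; street make

Bigram counts meeting the condition (exactly once):
  high street: 1
  make make: 1
  make street: 1
  street high: 1
  street make: 1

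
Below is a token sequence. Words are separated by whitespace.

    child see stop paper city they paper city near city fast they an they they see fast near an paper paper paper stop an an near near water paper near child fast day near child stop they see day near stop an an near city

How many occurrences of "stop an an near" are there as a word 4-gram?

Scanning the 42 overlapping 4-gram windows for "stop an an near":
  position 23–26: stop an an near
  position 41–44: stop an an near

2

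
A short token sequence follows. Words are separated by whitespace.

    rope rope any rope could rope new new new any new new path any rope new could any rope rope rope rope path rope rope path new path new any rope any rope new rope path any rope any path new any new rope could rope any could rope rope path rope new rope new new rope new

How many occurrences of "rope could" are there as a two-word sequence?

2

Scanning the 57 overlapping bigram windows for "rope could":
  position 4–5: rope could
  position 44–45: rope could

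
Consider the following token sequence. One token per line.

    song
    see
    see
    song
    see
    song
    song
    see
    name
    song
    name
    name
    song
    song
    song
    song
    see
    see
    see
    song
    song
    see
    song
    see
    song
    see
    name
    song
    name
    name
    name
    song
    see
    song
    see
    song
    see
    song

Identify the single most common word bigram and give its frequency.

Bigram frequencies (highest first):
  song see: 10
  see song: 8
  song song: 5
  name song: 4
  see see: 3
  name name: 3
  … (2 more, each ≤ 2)

"song see", 10 times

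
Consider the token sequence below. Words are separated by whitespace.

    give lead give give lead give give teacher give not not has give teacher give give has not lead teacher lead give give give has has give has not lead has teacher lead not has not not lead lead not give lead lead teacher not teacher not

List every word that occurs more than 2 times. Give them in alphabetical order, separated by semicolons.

Unigram counts meeting the condition (more than 2 times):
  give: 14
  has: 7
  lead: 10
  not: 10
  teacher: 6

give; has; lead; not; teacher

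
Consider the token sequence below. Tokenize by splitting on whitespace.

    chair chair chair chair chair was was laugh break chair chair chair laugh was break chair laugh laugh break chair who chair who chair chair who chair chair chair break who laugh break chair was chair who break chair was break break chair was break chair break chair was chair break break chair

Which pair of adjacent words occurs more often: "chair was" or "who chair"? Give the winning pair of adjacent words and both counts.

"chair was": 5 occurrences
"who chair": 3 occurrences

"chair was" (5 vs 3)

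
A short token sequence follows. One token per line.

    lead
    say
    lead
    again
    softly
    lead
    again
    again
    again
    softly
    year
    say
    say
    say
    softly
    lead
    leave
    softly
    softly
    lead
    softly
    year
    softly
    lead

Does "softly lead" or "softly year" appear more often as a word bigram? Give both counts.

"softly lead" (4 vs 2)

"softly lead": 4 occurrences
"softly year": 2 occurrences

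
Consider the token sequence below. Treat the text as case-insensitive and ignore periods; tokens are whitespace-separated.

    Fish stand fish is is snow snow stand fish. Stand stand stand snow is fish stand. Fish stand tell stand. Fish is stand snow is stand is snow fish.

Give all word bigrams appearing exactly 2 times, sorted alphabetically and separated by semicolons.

Bigram counts meeting the condition (exactly 2 times):
  fish is: 2
  is snow: 2
  is stand: 2
  snow is: 2
  stand snow: 2
  stand stand: 2

fish is; is snow; is stand; snow is; stand snow; stand stand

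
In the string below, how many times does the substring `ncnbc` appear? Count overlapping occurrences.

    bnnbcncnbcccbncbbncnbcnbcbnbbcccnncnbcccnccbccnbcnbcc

Sliding a length-5 window over the 53 characters (49 positions):
  position 6–10: ncnbc
  position 18–22: ncnbc
  position 34–38: ncnbc

3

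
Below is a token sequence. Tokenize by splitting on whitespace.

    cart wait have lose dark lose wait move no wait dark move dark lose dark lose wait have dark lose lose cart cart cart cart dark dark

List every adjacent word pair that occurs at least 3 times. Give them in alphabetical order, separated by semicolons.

cart cart; dark lose

Bigram counts meeting the condition (at least 3 times):
  cart cart: 3
  dark lose: 4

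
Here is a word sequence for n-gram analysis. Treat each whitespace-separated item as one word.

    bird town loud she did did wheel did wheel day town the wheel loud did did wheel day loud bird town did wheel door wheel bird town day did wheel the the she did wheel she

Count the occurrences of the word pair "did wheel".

Scanning the 35 overlapping bigram windows for "did wheel":
  position 6–7: did wheel
  position 8–9: did wheel
  position 16–17: did wheel
  position 22–23: did wheel
  position 29–30: did wheel
  position 34–35: did wheel

6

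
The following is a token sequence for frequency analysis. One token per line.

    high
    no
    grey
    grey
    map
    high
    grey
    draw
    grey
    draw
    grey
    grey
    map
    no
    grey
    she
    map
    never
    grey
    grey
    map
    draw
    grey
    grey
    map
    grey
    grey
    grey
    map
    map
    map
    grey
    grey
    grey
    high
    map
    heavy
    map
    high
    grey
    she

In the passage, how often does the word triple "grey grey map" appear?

5

Scanning the 39 overlapping trigram windows for "grey grey map":
  position 3–5: grey grey map
  position 11–13: grey grey map
  position 19–21: grey grey map
  position 23–25: grey grey map
  position 27–29: grey grey map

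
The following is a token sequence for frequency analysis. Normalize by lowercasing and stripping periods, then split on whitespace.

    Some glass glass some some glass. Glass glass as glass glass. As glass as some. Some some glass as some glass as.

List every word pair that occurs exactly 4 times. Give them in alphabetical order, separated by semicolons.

Bigram counts meeting the condition (exactly 4 times):
  glass glass: 4
  some glass: 4

glass glass; some glass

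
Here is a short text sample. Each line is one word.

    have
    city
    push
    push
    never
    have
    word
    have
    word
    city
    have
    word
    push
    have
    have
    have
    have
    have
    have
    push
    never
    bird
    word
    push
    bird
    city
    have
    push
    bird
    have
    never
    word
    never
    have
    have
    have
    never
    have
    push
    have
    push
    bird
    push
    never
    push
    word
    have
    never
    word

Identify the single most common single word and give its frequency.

Unigram frequencies (highest first):
  have: 18
  push: 10
  never: 7
  word: 7
  bird: 4
  city: 3

"have", 18 times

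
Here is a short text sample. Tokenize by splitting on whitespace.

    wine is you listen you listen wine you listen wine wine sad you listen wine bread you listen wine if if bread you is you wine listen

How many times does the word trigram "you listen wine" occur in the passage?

4

Scanning the 25 overlapping trigram windows for "you listen wine":
  position 5–7: you listen wine
  position 8–10: you listen wine
  position 13–15: you listen wine
  position 17–19: you listen wine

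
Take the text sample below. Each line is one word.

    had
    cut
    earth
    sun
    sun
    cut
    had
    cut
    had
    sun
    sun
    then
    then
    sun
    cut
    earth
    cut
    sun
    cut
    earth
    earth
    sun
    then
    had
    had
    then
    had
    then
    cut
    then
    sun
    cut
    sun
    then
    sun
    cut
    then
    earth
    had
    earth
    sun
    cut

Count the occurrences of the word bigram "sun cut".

Scanning the 41 overlapping bigram windows for "sun cut":
  position 5–6: sun cut
  position 14–15: sun cut
  position 18–19: sun cut
  position 31–32: sun cut
  position 35–36: sun cut
  position 41–42: sun cut

6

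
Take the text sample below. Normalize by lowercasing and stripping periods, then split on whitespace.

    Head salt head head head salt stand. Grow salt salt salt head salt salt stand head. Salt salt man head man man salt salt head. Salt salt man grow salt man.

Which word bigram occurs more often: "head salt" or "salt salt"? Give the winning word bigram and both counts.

"salt salt" (6 vs 5)

"head salt": 5 occurrences
"salt salt": 6 occurrences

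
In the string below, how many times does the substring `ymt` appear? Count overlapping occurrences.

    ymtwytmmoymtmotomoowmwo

2

Sliding a length-3 window over the 23 characters (21 positions):
  position 1–3: ymt
  position 10–12: ymt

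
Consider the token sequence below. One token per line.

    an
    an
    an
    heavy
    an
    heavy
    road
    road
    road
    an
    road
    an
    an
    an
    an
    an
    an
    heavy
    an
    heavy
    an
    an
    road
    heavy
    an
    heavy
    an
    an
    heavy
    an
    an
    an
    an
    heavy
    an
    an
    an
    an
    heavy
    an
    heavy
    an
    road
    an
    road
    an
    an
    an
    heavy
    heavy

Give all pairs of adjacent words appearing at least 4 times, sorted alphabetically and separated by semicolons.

Bigram counts meeting the condition (at least 4 times):
  an an: 17
  an heavy: 10
  an road: 4
  heavy an: 9
  road an: 4

an an; an heavy; an road; heavy an; road an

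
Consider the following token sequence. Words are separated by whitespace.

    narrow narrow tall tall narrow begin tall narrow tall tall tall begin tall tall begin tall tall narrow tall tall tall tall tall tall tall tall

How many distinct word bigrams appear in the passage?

26 tokens → 25 bigram windows in total.
Repeated bigrams (each contributes count−1 duplicates):
  tall tall: 12
  begin tall: 3
  narrow tall: 3
  tall narrow: 3
  tall begin: 2
18 duplicate windows → 25 − 18 = 7 distinct.

7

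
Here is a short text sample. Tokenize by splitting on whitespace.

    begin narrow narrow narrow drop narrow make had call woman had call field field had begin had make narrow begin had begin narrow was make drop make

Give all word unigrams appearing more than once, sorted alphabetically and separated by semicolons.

begin; call; drop; field; had; make; narrow

Unigram counts meeting the condition (more than once):
  begin: 4
  call: 2
  drop: 2
  field: 2
  had: 5
  make: 4
  narrow: 6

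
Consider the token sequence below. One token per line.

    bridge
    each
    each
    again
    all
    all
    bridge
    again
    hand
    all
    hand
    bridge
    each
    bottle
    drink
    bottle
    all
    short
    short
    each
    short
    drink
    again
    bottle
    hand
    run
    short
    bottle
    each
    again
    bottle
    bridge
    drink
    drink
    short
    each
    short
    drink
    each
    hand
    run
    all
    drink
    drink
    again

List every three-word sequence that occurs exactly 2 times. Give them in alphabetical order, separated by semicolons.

Trigram counts meeting the condition (exactly 2 times):
  each short drink: 2
  short each short: 2

each short drink; short each short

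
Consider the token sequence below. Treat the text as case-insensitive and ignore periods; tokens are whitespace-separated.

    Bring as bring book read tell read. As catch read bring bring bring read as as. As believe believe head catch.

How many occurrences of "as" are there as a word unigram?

5

Scanning the 21 tokens for "as":
  position 2: as
  position 8: as
  position 15: as
  position 16: as
  position 17: as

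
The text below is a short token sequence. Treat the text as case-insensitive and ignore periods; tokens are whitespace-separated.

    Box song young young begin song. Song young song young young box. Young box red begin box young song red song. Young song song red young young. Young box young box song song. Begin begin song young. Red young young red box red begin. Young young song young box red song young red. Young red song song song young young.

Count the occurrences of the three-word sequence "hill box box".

Scanning the 58 overlapping trigram windows for "hill box box":
  (none found)

0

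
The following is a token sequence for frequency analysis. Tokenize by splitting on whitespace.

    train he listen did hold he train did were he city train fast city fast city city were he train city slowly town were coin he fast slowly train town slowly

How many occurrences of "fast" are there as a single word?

Scanning the 31 tokens for "fast":
  position 13: fast
  position 15: fast
  position 27: fast

3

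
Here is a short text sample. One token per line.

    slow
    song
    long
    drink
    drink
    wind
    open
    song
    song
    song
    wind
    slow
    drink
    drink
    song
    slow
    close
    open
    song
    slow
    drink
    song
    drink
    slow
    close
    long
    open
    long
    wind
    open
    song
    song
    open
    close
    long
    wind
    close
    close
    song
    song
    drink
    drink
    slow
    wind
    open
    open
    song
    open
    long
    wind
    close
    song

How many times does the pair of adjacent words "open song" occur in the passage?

4

Scanning the 51 overlapping bigram windows for "open song":
  position 7–8: open song
  position 18–19: open song
  position 30–31: open song
  position 46–47: open song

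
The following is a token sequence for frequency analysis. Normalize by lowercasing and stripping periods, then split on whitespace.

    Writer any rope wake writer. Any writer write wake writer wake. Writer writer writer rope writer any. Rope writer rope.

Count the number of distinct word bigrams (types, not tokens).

20 tokens → 19 bigram windows in total.
Repeated bigrams (each contributes count−1 duplicates):
  wake writer: 3
  writer any: 3
  any rope: 2
  rope writer: 2
  writer rope: 2
  writer writer: 2
8 duplicate windows → 19 − 8 = 11 distinct.

11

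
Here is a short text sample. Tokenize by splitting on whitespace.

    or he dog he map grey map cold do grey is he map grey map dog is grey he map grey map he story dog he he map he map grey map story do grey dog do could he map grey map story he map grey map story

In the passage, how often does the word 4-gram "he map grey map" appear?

Scanning the 45 overlapping 4-gram windows for "he map grey map":
  position 4–7: he map grey map
  position 12–15: he map grey map
  position 19–22: he map grey map
  position 29–32: he map grey map
  position 39–42: he map grey map
  position 44–47: he map grey map

6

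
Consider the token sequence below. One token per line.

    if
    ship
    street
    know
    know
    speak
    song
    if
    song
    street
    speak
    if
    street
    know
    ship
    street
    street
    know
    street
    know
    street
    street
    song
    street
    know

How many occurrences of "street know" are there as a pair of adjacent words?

Scanning the 24 overlapping bigram windows for "street know":
  position 3–4: street know
  position 13–14: street know
  position 17–18: street know
  position 19–20: street know
  position 24–25: street know

5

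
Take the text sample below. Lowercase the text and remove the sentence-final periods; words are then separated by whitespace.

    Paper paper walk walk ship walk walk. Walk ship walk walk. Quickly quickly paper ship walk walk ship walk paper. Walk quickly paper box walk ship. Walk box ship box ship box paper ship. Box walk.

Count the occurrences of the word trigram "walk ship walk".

Scanning the 34 overlapping trigram windows for "walk ship walk":
  position 4–6: walk ship walk
  position 8–10: walk ship walk
  position 17–19: walk ship walk
  position 25–27: walk ship walk

4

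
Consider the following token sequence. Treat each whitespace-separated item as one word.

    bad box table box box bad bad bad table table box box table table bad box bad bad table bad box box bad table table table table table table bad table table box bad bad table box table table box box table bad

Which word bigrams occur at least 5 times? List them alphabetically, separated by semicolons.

Bigram counts meeting the condition (at least 5 times):
  bad table: 5
  table box: 5
  table table: 9

bad table; table box; table table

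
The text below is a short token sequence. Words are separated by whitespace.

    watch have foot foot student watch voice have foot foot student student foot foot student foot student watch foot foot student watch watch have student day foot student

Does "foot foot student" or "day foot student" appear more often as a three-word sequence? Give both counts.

"foot foot student" (4 vs 1)

"foot foot student": 4 occurrences
"day foot student": 1 occurrence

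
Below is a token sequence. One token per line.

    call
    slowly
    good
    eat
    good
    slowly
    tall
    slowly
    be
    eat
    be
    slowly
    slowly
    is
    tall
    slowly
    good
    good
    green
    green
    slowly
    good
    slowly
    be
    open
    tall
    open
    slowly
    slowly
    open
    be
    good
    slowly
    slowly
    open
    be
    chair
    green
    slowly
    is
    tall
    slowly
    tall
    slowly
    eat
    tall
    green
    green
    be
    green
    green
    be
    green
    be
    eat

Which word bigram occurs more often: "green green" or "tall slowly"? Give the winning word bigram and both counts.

"tall slowly" (4 vs 3)

"green green": 3 occurrences
"tall slowly": 4 occurrences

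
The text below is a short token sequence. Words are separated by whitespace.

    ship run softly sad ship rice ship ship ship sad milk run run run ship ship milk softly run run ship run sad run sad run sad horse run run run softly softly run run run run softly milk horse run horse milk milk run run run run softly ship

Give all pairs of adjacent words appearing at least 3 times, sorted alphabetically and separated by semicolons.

run run; run sad; run softly; ship ship

Bigram counts meeting the condition (at least 3 times):
  run run: 11
  run sad: 3
  run softly: 4
  ship ship: 3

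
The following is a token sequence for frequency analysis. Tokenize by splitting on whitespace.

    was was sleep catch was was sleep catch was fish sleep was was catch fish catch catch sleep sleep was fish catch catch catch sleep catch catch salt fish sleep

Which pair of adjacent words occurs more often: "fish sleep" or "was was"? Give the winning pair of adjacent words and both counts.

"was was" (3 vs 2)

"fish sleep": 2 occurrences
"was was": 3 occurrences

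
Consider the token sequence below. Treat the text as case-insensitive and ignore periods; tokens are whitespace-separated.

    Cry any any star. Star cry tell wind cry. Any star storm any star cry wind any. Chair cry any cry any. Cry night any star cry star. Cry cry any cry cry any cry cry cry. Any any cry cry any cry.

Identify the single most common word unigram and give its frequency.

"cry", 18 times

Unigram frequencies (highest first):
  cry: 18
  any: 13
  star: 6
  wind: 2
  tell: 1
  storm: 1
  … (2 more, each ≤ 1)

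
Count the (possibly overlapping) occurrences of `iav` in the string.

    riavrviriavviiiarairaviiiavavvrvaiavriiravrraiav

Sliding a length-3 window over the 48 characters (46 positions):
  position 2–4: iav
  position 9–11: iav
  position 25–27: iav
  position 34–36: iav
  position 46–48: iav

5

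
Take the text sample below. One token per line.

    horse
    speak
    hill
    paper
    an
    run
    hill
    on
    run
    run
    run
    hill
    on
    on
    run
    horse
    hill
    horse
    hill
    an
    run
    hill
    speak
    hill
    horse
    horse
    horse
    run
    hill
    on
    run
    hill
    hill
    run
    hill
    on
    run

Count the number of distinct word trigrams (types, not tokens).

29

37 tokens → 35 trigram windows in total.
Repeated trigrams (each contributes count−1 duplicates):
  run hill on: 4
  hill on run: 3
  an run hill: 2
6 duplicate windows → 35 − 6 = 29 distinct.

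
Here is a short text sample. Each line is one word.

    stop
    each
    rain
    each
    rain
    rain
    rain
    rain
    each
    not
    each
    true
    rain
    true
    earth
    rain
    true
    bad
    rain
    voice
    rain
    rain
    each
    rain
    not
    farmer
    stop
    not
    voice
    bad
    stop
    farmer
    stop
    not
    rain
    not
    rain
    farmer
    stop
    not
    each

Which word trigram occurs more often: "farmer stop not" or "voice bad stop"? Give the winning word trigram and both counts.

"farmer stop not": 3 occurrences
"voice bad stop": 1 occurrence

"farmer stop not" (3 vs 1)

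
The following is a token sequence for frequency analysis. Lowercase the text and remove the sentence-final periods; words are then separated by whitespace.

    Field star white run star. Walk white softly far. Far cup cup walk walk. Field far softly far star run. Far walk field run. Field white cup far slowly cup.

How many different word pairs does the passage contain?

30 tokens → 29 bigram windows in total.
Repeated bigrams (each contributes count−1 duplicates):
  softly far: 2
  walk field: 2
2 duplicate windows → 29 − 2 = 27 distinct.

27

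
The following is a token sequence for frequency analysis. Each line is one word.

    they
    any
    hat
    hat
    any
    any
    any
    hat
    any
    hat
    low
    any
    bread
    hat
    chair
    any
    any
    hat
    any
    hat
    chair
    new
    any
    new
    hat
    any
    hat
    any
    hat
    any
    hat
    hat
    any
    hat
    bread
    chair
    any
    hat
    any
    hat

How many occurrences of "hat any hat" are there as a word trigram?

Scanning the 38 overlapping trigram windows for "hat any hat":
  position 8–10: hat any hat
  position 18–20: hat any hat
  position 25–27: hat any hat
  position 27–29: hat any hat
  position 29–31: hat any hat
  position 32–34: hat any hat
  position 38–40: hat any hat

7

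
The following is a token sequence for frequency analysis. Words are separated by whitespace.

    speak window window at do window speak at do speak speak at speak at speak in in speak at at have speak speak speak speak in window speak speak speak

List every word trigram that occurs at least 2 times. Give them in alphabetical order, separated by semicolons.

Trigram counts meeting the condition (at least 2 times):
  speak at speak: 2
  speak speak speak: 3

speak at speak; speak speak speak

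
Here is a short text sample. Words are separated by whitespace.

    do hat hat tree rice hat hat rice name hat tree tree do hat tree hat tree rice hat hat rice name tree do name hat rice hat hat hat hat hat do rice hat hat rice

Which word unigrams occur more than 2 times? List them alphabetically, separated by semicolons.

do; hat; name; rice; tree

Unigram counts meeting the condition (more than 2 times):
  do: 4
  hat: 17
  name: 3
  rice: 7
  tree: 6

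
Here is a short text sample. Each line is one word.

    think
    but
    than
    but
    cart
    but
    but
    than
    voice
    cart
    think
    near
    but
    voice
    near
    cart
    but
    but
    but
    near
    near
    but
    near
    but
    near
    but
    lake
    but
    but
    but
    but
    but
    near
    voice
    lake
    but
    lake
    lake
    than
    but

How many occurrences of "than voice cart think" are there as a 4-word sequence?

Scanning the 37 overlapping 4-gram windows for "than voice cart think":
  position 8–11: than voice cart think

1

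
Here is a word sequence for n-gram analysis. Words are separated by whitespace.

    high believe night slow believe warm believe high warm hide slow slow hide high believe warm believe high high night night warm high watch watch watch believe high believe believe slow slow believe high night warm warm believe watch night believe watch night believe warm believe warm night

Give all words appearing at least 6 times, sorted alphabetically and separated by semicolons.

Unigram counts meeting the condition (at least 6 times):
  believe: 13
  high: 8
  night: 7
  warm: 8

believe; high; night; warm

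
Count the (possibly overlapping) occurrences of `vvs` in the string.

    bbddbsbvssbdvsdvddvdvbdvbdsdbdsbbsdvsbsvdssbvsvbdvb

Sliding a length-3 window over the 51 characters (49 positions):
  (no match at any position)

0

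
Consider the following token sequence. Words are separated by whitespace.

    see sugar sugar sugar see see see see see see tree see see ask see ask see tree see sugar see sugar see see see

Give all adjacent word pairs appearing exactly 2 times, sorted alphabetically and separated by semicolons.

ask see; see ask; see tree; sugar sugar; tree see

Bigram counts meeting the condition (exactly 2 times):
  ask see: 2
  see ask: 2
  see tree: 2
  sugar sugar: 2
  tree see: 2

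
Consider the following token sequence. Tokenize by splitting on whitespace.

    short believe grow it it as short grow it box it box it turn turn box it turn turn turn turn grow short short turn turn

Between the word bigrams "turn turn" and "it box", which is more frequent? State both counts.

"turn turn" (5 vs 2)

"turn turn": 5 occurrences
"it box": 2 occurrences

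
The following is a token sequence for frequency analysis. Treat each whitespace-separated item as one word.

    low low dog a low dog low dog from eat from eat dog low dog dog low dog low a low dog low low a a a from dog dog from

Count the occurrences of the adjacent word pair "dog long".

Scanning the 30 overlapping bigram windows for "dog long":
  (none found)

0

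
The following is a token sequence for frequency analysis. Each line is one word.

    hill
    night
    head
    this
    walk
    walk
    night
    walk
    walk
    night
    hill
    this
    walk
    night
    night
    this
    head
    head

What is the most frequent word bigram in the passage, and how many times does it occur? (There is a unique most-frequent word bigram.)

Bigram frequencies (highest first):
  walk night: 3
  this walk: 2
  walk walk: 2
  hill night: 1
  night head: 1
  head this: 1
  … (7 more, each ≤ 1)

"walk night", 3 times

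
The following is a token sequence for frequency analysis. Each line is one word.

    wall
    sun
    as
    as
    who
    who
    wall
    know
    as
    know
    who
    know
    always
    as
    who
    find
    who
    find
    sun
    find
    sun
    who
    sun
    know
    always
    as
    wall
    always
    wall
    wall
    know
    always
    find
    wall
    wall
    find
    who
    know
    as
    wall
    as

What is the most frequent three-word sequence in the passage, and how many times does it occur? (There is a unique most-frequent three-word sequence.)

Trigram frequencies (highest first):
  know always as: 2
  wall sun as: 1
  sun as as: 1
  as as who: 1
  as who who: 1
  who who wall: 1
  … (32 more, each ≤ 1)

"know always as", 2 times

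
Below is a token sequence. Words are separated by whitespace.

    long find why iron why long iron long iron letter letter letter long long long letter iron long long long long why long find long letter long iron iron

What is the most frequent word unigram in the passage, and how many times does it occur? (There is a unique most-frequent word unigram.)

Unigram frequencies (highest first):
  long: 13
  iron: 6
  letter: 5
  why: 3
  find: 2

"long", 13 times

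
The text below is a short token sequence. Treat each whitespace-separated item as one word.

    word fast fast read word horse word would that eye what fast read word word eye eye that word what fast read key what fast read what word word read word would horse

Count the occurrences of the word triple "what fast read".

Scanning the 31 overlapping trigram windows for "what fast read":
  position 11–13: what fast read
  position 20–22: what fast read
  position 24–26: what fast read

3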